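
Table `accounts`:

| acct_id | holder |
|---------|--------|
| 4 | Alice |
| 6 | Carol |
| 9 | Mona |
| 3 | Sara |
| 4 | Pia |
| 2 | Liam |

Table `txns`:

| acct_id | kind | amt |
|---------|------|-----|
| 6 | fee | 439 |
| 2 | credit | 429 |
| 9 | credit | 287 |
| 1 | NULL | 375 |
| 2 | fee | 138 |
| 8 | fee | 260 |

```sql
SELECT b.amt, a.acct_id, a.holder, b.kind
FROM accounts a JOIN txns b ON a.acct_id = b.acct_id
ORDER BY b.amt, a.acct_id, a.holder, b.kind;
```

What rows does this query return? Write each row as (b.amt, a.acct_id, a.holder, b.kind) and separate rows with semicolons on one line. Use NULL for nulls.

(138, 2, Liam, fee); (287, 9, Mona, credit); (429, 2, Liam, credit); (439, 6, Carol, fee)

INNER JOIN keeps only pairs where the ON condition holds.
Matching on a.acct_id = b.acct_id.
Matched pairs: 4.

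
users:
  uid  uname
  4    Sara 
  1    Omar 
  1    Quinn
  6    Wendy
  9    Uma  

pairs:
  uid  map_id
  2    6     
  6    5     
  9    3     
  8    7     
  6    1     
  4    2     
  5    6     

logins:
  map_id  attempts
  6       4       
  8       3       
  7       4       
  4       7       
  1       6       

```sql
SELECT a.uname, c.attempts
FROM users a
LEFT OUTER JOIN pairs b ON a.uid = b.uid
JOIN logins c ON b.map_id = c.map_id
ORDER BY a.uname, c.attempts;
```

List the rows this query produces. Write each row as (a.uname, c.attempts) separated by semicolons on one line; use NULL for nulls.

Joins associate left-to-right: users LEFT JOIN pairs on uid gives 6 intermediate row(s).
Then INNER JOIN `logins c` on map_id: keep only rows whose b.map_id appears in c.

(Wendy, 6)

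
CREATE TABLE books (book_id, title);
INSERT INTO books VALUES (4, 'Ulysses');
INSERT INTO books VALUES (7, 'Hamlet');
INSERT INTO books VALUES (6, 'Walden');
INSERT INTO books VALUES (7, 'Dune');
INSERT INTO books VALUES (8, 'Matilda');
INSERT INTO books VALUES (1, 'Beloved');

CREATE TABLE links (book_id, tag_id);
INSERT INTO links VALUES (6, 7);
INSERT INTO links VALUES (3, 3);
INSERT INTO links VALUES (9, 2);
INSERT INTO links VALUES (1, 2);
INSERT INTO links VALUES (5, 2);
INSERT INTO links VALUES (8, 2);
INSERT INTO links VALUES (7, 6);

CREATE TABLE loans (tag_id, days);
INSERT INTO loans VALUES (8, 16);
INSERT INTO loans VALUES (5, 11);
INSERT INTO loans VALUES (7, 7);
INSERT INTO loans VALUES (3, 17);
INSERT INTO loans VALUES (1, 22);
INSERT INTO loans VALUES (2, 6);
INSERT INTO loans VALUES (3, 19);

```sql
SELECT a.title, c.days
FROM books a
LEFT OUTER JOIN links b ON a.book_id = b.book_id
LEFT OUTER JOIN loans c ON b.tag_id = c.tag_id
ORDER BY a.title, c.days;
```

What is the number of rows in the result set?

6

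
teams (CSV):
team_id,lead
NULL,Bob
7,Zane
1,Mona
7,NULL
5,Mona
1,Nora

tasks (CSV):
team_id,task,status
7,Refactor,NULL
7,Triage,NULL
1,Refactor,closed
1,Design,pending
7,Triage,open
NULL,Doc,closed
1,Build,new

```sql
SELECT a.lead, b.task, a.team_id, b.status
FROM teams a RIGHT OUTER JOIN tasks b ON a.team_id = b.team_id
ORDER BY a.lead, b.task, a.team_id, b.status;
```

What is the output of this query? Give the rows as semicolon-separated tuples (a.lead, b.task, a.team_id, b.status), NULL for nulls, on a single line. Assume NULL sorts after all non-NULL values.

RIGHT JOIN keeps every row from `tasks`; unmatched rows get NULL for `teams`'s columns.
Matching on a.team_id = b.team_id. A NULL in a compared column never satisfies the condition.
- a (team_id=NULL) has no partner in b.
- a (team_id=7) pairs with 3 row(s) of b.
- a (team_id=1) pairs with 3 row(s) of b.
- a (team_id=7) pairs with 3 row(s) of b.
- a (team_id=5) has no partner in b.
- a (team_id=1) pairs with 3 row(s) of b.
- 1 row(s) from b found no a partner → padded with NULL.

(Mona, Build, 1, new); (Mona, Design, 1, pending); (Mona, Refactor, 1, closed); (Nora, Build, 1, new); (Nora, Design, 1, pending); (Nora, Refactor, 1, closed); (Zane, Refactor, 7, NULL); (Zane, Triage, 7, open); (Zane, Triage, 7, NULL); (NULL, Doc, NULL, closed); (NULL, Refactor, 7, NULL); (NULL, Triage, 7, open); (NULL, Triage, 7, NULL)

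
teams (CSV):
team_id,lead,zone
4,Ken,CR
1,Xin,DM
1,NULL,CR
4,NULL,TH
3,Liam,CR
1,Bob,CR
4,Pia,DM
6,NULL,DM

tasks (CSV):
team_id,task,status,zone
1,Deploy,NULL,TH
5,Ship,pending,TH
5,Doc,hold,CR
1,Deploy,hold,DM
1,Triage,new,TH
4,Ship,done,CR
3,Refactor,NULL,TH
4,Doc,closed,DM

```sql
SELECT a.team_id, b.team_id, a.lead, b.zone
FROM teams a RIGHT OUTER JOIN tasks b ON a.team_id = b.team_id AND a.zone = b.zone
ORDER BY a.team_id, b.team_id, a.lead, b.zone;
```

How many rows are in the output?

8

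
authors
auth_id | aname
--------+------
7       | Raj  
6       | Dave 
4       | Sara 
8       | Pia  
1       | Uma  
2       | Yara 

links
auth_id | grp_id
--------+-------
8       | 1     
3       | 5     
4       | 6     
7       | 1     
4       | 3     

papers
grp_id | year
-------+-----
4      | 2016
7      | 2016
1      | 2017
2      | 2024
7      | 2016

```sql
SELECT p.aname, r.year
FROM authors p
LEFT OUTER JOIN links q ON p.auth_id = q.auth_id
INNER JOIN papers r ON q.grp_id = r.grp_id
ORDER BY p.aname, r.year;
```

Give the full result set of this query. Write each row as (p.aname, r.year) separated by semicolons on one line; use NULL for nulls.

(Pia, 2017); (Raj, 2017)

Step 1 — p LEFT JOIN q on auth_id → 7 row(s).
Then INNER JOIN `papers r` on grp_id: keep only rows whose q.grp_id appears in r.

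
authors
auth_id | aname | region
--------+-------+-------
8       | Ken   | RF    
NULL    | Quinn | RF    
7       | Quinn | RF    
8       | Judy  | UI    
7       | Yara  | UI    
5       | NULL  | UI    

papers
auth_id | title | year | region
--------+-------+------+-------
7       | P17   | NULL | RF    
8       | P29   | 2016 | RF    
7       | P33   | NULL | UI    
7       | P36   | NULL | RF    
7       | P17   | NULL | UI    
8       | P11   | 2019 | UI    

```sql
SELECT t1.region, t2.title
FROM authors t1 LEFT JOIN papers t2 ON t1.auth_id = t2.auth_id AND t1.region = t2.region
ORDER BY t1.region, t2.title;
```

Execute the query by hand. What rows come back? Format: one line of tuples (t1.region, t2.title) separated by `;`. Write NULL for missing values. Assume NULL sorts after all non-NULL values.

(RF, P17); (RF, P29); (RF, P36); (RF, NULL); (UI, P11); (UI, P17); (UI, P33); (UI, NULL)

LEFT JOIN keeps every row from `authors`; unmatched rows get NULL for `papers`'s columns.
Matching on t1.auth_id = t2.auth_id AND t1.region = t2.region. A NULL in a compared column never satisfies the condition.
- t1 row (auth_id=8, region=RF): matches 1 t2 row(s) → 1 output row(s).
- t1 row (auth_id=NULL, region=RF): no match → kept, t2 columns NULL.
- t1 row (auth_id=7, region=RF): matches 2 t2 row(s) → 2 output row(s).
- t1 row (auth_id=8, region=UI): matches 1 t2 row(s) → 1 output row(s).
- t1 row (auth_id=7, region=UI): matches 2 t2 row(s) → 2 output row(s).
- t1 row (auth_id=5, region=UI): no match → kept, t2 columns NULL.
After projecting and ordering:
t1.region | t2.title
RF | P17
RF | P29
RF | P36
RF | NULL
UI | P11
UI | P17
UI | P33
UI | NULL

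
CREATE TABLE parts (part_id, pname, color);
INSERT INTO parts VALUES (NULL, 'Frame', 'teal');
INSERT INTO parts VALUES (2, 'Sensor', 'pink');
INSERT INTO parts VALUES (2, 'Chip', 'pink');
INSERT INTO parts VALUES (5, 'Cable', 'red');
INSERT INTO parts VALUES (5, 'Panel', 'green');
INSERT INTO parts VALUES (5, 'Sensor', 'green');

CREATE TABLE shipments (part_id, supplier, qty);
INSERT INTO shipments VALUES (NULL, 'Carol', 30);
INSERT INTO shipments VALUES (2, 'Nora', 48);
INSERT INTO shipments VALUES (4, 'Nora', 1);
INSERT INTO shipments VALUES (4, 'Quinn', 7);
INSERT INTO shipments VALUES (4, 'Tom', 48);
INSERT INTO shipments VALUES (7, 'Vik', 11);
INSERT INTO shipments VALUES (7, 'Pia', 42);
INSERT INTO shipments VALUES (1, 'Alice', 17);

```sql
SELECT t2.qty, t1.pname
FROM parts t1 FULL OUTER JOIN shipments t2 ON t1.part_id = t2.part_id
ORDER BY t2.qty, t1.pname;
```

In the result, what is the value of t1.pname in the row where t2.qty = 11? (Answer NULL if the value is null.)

NULL

FULL OUTER JOIN keeps every row from both sides; unmatched rows get NULL for the other side's columns.
Matching on t1.part_id = t2.part_id. A NULL in a compared column never satisfies the condition.
Matched pairs: 2; unmatched t1 rows kept: 4; unmatched t2 rows kept: 7.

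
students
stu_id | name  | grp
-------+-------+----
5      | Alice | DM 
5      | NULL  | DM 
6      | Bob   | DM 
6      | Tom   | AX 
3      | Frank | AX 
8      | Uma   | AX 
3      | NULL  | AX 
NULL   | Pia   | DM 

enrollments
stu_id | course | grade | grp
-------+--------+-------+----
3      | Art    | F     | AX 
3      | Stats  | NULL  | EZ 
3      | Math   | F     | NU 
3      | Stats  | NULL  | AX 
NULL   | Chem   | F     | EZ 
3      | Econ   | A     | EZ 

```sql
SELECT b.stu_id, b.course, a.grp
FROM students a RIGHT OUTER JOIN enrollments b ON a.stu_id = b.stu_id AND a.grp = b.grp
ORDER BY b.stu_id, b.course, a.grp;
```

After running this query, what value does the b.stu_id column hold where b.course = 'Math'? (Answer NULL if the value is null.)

3

RIGHT JOIN keeps every row from `enrollments`; unmatched rows get NULL for `students`'s columns.
Matching on a.stu_id = b.stu_id AND a.grp = b.grp. A NULL in a compared column never satisfies the condition.
Matched pairs: 4; unmatched b rows kept: 4.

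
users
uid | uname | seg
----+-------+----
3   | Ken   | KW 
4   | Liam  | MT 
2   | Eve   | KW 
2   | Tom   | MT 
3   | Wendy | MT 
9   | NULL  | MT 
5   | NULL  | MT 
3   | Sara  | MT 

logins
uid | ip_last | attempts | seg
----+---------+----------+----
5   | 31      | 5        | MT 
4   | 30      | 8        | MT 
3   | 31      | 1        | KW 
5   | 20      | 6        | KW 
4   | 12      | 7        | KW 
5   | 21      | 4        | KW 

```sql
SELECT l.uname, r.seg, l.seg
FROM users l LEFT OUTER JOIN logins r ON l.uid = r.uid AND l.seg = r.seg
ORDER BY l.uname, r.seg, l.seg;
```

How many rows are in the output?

LEFT JOIN keeps every row from `users`; unmatched rows get NULL for `logins`'s columns.
Matching on l.uid = r.uid AND l.seg = r.seg.
- l (uid=3, seg=KW) pairs with 1 row(s) of r.
- l (uid=4, seg=MT) pairs with 1 row(s) of r.
- l (uid=2, seg=KW) has no partner → padded with NULL.
- l (uid=2, seg=MT) has no partner → padded with NULL.
- l (uid=3, seg=MT) has no partner → padded with NULL.
- l (uid=9, seg=MT) has no partner → padded with NULL.
- l (uid=5, seg=MT) pairs with 1 row(s) of r.
- l (uid=3, seg=MT) has no partner → padded with NULL.
Total: 3 matched + 5 padded = 8 rows.

8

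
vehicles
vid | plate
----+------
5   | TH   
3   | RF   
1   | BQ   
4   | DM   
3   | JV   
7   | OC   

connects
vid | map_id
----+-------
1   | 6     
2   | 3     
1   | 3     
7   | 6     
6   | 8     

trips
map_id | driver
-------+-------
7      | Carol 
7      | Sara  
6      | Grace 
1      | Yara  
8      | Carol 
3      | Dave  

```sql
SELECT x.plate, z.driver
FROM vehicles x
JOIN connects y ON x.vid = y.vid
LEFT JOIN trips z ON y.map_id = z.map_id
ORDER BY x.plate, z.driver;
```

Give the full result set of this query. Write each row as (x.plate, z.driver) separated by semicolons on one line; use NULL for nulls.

(BQ, Dave); (BQ, Grace); (OC, Grace)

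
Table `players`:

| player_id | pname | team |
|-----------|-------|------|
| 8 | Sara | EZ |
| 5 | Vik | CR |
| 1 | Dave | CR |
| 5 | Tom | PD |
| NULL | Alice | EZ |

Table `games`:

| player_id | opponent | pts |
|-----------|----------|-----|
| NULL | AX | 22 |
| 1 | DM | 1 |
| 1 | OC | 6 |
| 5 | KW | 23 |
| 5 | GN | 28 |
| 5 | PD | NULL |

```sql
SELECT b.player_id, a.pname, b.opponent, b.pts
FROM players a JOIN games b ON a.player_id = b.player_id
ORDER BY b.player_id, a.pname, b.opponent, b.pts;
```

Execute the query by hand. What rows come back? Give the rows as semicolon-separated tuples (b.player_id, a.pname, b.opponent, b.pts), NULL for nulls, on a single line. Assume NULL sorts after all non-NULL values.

(1, Dave, DM, 1); (1, Dave, OC, 6); (5, Tom, GN, 28); (5, Tom, KW, 23); (5, Tom, PD, NULL); (5, Vik, GN, 28); (5, Vik, KW, 23); (5, Vik, PD, NULL)

INNER JOIN keeps only pairs where the ON condition holds.
Matching on a.player_id = b.player_id. A NULL in a compared column never satisfies the condition.
- player_id=8: no matching b row, dropped.
- player_id=5: 3 matching b row(s), so 3 row(s) emitted.
- player_id=1: 2 matching b row(s), so 2 row(s) emitted.
- player_id=5: 3 matching b row(s), so 3 row(s) emitted.
- player_id=NULL: no matching b row, dropped.
After projecting and ordering:
b.player_id | a.pname | b.opponent | b.pts
1 | Dave | DM | 1
1 | Dave | OC | 6
5 | Tom | GN | 28
5 | Tom | KW | 23
5 | Tom | PD | NULL
5 | Vik | GN | 28
5 | Vik | KW | 23
5 | Vik | PD | NULL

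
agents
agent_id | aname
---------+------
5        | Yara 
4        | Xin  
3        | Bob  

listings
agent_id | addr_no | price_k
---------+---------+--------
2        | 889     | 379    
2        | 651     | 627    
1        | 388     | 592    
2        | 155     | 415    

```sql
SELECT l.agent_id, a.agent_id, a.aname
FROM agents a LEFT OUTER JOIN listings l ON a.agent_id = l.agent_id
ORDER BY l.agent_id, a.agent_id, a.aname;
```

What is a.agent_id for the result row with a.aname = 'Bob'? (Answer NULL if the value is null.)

3

LEFT JOIN keeps every row from `agents`; unmatched rows get NULL for `listings`'s columns.
Matching on a.agent_id = l.agent_id.
- a row (agent_id=5): no match → kept, l columns NULL.
- a row (agent_id=4): no match → kept, l columns NULL.
- a row (agent_id=3): no match → kept, l columns NULL.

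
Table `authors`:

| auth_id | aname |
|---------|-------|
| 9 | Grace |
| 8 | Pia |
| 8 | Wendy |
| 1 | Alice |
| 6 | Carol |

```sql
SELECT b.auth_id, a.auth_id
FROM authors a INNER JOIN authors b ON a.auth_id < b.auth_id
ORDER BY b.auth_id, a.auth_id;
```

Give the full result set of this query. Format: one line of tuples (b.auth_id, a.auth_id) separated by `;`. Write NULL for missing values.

INNER JOIN keeps only pairs where the ON condition holds.
Matching on a.auth_id < b.auth_id.
- a[0] auth_id=9 → no match; dropped.
- a[1] auth_id=8 → 1 match(es) in b → 1 row(s).
- a[2] auth_id=8 → 1 match(es) in b → 1 row(s).
- a[3] auth_id=1 → 4 match(es) in b → 4 row(s).
- a[4] auth_id=6 → 3 match(es) in b → 3 row(s).
After projecting and ordering:
b.auth_id | a.auth_id
6 | 1
8 | 1
8 | 1
8 | 6
8 | 6
9 | 1
9 | 6
9 | 8
9 | 8

(6, 1); (8, 1); (8, 1); (8, 6); (8, 6); (9, 1); (9, 6); (9, 8); (9, 8)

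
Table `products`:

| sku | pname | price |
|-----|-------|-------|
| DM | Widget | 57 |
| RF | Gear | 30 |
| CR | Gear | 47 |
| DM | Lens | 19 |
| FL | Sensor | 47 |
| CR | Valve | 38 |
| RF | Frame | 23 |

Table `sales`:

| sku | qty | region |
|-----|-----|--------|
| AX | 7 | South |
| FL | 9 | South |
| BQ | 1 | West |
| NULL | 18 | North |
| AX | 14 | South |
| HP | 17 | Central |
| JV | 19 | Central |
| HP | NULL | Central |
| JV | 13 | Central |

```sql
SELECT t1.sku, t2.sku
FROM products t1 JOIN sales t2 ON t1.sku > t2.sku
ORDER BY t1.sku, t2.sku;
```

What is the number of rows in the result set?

INNER JOIN keeps only pairs where the ON condition holds.
Matching on t1.sku > t2.sku. A NULL in a compared column never satisfies the condition.
Matched pairs: 31.
Total: 31 rows.

31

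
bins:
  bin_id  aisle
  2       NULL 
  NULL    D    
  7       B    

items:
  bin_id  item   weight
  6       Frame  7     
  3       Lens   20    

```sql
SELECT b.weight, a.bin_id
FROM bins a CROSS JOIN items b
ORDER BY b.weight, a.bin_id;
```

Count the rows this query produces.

6

CROSS JOIN pairs every row of `bins` with every row of `items`: 3 × 2 = 6 rows.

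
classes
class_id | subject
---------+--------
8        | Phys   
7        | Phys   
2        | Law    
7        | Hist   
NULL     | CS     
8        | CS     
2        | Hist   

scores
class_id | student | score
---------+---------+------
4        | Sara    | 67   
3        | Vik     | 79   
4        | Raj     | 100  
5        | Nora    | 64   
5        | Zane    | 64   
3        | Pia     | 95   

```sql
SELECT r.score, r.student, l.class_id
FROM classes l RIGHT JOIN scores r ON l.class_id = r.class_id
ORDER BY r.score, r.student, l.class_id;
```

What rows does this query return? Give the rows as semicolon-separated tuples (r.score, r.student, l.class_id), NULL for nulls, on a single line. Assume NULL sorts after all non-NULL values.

RIGHT JOIN keeps every row from `scores`; unmatched rows get NULL for `classes`'s columns.
Matching on l.class_id = r.class_id. A NULL in a compared column never satisfies the condition.
- class_id=8: no matching r row.
- class_id=7: no matching r row.
- class_id=2: no matching r row.
- class_id=7: no matching r row.
- class_id=NULL: no matching r row.
- class_id=8: no matching r row.
- class_id=2: no matching r row.
- 6 row(s) from r found no l partner → padded with NULL.
After projecting and ordering:
r.score | r.student | l.class_id
64 | Nora | NULL
64 | Zane | NULL
67 | Sara | NULL
79 | Vik | NULL
95 | Pia | NULL
100 | Raj | NULL

(64, Nora, NULL); (64, Zane, NULL); (67, Sara, NULL); (79, Vik, NULL); (95, Pia, NULL); (100, Raj, NULL)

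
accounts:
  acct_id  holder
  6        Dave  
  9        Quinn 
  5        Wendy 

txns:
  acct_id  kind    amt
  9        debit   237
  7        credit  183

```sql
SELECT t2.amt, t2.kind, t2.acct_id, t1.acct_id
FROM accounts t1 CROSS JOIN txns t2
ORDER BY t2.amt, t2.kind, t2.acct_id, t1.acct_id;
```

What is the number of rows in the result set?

6

CROSS JOIN pairs every row of `accounts` with every row of `txns`: 3 × 2 = 6 rows.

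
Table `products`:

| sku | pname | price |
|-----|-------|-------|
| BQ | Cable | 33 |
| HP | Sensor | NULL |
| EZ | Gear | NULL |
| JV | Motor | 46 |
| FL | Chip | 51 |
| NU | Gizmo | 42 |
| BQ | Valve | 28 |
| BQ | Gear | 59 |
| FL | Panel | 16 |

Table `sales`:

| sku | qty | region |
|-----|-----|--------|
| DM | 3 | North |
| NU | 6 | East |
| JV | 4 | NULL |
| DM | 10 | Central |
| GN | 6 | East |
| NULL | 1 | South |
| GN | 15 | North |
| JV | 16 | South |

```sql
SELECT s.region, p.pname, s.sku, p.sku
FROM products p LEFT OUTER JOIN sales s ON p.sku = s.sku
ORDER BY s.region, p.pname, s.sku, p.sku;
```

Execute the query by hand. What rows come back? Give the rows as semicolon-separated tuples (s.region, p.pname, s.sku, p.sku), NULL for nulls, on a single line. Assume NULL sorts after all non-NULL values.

(East, Gizmo, NU, NU); (South, Motor, JV, JV); (NULL, Cable, NULL, BQ); (NULL, Chip, NULL, FL); (NULL, Gear, NULL, BQ); (NULL, Gear, NULL, EZ); (NULL, Motor, JV, JV); (NULL, Panel, NULL, FL); (NULL, Sensor, NULL, HP); (NULL, Valve, NULL, BQ)

LEFT JOIN keeps every row from `products`; unmatched rows get NULL for `sales`'s columns.
Matching on p.sku = s.sku. A NULL in a compared column never satisfies the condition.
- p (sku=BQ) has no partner → padded with NULL.
- p (sku=HP) has no partner → padded with NULL.
- p (sku=EZ) has no partner → padded with NULL.
- p (sku=JV) pairs with 2 row(s) of s.
- p (sku=FL) has no partner → padded with NULL.
- p (sku=NU) pairs with 1 row(s) of s.
- p (sku=BQ) has no partner → padded with NULL.
- p (sku=BQ) has no partner → padded with NULL.
- p (sku=FL) has no partner → padded with NULL.
After projecting and ordering:
s.region | p.pname | s.sku | p.sku
East | Gizmo | NU | NU
South | Motor | JV | JV
NULL | Cable | NULL | BQ
NULL | Chip | NULL | FL
NULL | Gear | NULL | BQ
NULL | Gear | NULL | EZ
NULL | Motor | JV | JV
NULL | Panel | NULL | FL
NULL | Sensor | NULL | HP
NULL | Valve | NULL | BQ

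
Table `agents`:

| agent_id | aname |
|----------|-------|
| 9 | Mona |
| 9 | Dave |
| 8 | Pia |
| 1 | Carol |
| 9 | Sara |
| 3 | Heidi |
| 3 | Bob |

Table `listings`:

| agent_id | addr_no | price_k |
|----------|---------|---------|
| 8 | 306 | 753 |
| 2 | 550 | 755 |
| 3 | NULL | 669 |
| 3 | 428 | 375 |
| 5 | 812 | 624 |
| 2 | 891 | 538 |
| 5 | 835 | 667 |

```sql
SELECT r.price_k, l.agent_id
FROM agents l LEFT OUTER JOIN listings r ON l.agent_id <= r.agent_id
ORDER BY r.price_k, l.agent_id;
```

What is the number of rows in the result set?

21

LEFT JOIN keeps every row from `agents`; unmatched rows get NULL for `listings`'s columns.
Matching on l.agent_id <= r.agent_id.
- l (agent_id=9) has no partner → padded with NULL.
- l (agent_id=9) has no partner → padded with NULL.
- l (agent_id=8) pairs with 1 row(s) of r.
- l (agent_id=1) pairs with 7 row(s) of r.
- l (agent_id=9) has no partner → padded with NULL.
- l (agent_id=3) pairs with 5 row(s) of r.
- l (agent_id=3) pairs with 5 row(s) of r.
Total: 18 matched + 3 padded = 21 rows.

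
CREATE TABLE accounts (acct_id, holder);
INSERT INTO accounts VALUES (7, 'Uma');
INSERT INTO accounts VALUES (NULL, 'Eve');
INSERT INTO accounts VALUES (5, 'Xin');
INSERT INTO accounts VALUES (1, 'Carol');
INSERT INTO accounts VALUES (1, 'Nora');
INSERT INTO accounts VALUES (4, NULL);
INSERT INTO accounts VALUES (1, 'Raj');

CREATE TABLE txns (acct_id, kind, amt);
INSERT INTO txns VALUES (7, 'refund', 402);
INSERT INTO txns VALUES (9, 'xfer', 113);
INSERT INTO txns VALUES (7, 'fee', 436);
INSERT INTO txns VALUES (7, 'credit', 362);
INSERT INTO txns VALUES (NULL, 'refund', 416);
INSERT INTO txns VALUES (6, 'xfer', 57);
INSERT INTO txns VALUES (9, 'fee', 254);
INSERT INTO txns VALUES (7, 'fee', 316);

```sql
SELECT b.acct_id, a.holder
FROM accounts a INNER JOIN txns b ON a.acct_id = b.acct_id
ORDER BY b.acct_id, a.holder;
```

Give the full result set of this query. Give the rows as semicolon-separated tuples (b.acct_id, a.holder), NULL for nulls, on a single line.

(7, Uma); (7, Uma); (7, Uma); (7, Uma)

INNER JOIN keeps only pairs where the ON condition holds.
Matching on a.acct_id = b.acct_id. A NULL in a compared column never satisfies the condition.
Matched pairs: 4.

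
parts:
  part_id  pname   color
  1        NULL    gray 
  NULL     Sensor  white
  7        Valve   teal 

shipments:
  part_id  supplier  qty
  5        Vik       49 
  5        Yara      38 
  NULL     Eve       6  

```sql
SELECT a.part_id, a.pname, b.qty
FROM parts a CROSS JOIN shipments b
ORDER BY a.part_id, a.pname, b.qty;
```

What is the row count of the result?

CROSS JOIN pairs every row of `parts` with every row of `shipments`: 3 × 3 = 9 rows.

9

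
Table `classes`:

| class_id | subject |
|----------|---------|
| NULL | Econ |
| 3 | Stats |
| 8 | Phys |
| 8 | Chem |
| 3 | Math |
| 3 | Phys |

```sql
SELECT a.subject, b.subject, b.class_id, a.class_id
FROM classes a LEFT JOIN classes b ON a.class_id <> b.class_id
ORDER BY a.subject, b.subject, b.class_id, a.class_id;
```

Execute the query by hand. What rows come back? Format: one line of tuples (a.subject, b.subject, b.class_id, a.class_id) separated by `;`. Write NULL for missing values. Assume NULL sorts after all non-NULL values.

(Chem, Math, 3, 8); (Chem, Phys, 3, 8); (Chem, Stats, 3, 8); (Econ, NULL, NULL, NULL); (Math, Chem, 8, 3); (Math, Phys, 8, 3); (Phys, Chem, 8, 3); (Phys, Math, 3, 8); (Phys, Phys, 3, 8); (Phys, Phys, 8, 3); (Phys, Stats, 3, 8); (Stats, Chem, 8, 3); (Stats, Phys, 8, 3)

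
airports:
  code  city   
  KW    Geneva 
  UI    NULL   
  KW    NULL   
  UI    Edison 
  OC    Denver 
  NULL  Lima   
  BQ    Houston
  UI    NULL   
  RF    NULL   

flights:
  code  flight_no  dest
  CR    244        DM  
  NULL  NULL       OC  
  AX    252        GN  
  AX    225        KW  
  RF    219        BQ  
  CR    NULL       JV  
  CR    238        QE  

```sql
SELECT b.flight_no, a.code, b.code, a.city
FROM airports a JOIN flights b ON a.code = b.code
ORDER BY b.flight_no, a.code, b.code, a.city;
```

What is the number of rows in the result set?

INNER JOIN keeps only pairs where the ON condition holds.
Matching on a.code = b.code. A NULL in a compared column never satisfies the condition.
- a (code=KW) has no partner → excluded.
- a (code=UI) has no partner → excluded.
- a (code=KW) has no partner → excluded.
- a (code=UI) has no partner → excluded.
- a (code=OC) has no partner → excluded.
- a (code=NULL) has no partner → excluded.
- a (code=BQ) has no partner → excluded.
- a (code=UI) has no partner → excluded.
- a (code=RF) pairs with 1 row(s) of b.
Total: 1 rows.

1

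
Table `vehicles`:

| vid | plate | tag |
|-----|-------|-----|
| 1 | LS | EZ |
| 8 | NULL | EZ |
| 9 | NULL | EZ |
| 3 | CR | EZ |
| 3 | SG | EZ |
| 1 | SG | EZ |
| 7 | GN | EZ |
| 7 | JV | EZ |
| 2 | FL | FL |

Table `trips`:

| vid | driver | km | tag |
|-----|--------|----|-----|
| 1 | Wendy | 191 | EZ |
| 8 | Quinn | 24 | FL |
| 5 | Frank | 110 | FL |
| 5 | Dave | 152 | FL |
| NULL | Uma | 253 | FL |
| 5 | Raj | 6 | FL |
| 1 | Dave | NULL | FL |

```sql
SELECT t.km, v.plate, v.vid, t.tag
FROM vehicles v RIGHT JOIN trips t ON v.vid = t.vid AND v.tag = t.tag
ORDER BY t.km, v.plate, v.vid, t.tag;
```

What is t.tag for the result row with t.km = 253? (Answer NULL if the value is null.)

FL

RIGHT JOIN keeps every row from `trips`; unmatched rows get NULL for `vehicles`'s columns.
Matching on v.vid = t.vid AND v.tag = t.tag. A NULL in a compared column never satisfies the condition.
- vid=1, tag=EZ: 1 matching t row(s), so 1 row(s) emitted.
- vid=8, tag=EZ: no matching t row.
- vid=9, tag=EZ: no matching t row.
- vid=3, tag=EZ: no matching t row.
- vid=3, tag=EZ: no matching t row.
- vid=1, tag=EZ: 1 matching t row(s), so 1 row(s) emitted.
- vid=7, tag=EZ: no matching t row.
- vid=7, tag=EZ: no matching t row.
- vid=2, tag=FL: no matching t row.
- 6 t row(s) had no v match → kept, v columns NULL.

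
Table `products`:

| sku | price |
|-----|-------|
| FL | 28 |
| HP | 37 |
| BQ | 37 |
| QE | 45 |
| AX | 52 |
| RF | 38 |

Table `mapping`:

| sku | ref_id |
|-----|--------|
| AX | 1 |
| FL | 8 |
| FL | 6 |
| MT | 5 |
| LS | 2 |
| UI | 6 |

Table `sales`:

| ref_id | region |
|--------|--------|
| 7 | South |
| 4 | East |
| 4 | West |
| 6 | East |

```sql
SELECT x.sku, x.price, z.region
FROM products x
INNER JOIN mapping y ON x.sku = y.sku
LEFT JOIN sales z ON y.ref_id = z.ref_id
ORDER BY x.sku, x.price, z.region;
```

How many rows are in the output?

3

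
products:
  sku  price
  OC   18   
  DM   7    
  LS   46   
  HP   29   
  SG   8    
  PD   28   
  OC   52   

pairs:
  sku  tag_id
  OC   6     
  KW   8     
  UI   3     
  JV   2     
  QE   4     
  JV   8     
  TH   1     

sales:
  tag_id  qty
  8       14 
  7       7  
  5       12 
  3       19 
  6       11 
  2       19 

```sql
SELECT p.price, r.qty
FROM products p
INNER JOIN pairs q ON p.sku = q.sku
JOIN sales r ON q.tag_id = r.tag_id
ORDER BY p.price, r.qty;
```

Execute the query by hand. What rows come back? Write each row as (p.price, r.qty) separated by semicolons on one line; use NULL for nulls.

(18, 11); (52, 11)

Step 1 — p INNER JOIN q on sku → 2 row(s).
Then INNER JOIN `sales r` on tag_id: keep only rows whose q.tag_id appears in r.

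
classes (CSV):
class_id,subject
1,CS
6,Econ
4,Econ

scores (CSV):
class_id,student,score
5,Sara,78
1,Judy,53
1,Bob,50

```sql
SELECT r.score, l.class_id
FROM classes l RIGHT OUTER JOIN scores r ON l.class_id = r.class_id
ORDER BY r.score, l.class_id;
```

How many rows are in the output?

RIGHT JOIN keeps every row from `scores`; unmatched rows get NULL for `classes`'s columns.
Matching on l.class_id = r.class_id.
- l (class_id=1) pairs with 2 row(s) of r.
- l (class_id=6) has no partner in r.
- l (class_id=4) has no partner in r.
- 1 row(s) from r found no l partner → padded with NULL.
Total: 2 matched + 1 padded = 3 rows.

3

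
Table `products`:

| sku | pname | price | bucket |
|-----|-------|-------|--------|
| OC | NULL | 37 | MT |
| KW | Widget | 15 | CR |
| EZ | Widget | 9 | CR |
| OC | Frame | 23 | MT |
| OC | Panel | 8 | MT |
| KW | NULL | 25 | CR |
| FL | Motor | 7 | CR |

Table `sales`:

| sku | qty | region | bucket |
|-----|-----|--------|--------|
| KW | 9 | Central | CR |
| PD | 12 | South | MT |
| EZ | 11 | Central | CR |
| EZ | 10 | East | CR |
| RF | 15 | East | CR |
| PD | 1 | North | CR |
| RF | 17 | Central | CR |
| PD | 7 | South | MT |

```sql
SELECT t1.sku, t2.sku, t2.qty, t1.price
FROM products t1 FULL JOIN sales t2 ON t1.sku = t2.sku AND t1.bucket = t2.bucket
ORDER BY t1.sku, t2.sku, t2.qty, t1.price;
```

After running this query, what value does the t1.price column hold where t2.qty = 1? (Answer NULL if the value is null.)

NULL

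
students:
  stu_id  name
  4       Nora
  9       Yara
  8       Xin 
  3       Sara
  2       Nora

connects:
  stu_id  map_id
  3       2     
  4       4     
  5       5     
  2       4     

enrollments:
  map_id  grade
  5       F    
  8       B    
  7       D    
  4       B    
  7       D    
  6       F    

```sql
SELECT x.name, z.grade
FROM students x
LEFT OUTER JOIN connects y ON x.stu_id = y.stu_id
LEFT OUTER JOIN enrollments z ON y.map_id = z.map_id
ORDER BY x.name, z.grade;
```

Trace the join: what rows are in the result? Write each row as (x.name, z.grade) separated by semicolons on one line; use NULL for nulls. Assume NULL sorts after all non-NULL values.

Step 1 — x LEFT JOIN y on stu_id → 5 row(s).
Then LEFT JOIN `enrollments z` on map_id: each of those 5 rows is kept; rows whose y.map_id has no match in z get NULL for z's columns.

(Nora, B); (Nora, B); (Sara, NULL); (Xin, NULL); (Yara, NULL)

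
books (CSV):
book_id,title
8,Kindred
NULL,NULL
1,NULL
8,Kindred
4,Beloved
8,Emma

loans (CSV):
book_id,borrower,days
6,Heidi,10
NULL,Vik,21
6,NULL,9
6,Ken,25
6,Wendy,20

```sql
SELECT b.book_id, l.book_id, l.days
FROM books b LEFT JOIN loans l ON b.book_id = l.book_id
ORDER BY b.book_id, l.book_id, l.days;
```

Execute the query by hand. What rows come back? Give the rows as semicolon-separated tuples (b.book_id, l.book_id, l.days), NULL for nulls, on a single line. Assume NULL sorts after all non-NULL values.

LEFT JOIN keeps every row from `books`; unmatched rows get NULL for `loans`'s columns.
Matching on b.book_id = l.book_id. A NULL in a compared column never satisfies the condition.
- b[0] book_id=8 → no match; kept with NULLs on the l side.
- b[1] book_id=NULL → no match; kept with NULLs on the l side.
- b[2] book_id=1 → no match; kept with NULLs on the l side.
- b[3] book_id=8 → no match; kept with NULLs on the l side.
- b[4] book_id=4 → no match; kept with NULLs on the l side.
- b[5] book_id=8 → no match; kept with NULLs on the l side.
After projecting and ordering:
b.book_id | l.book_id | l.days
1 | NULL | NULL
4 | NULL | NULL
8 | NULL | NULL
8 | NULL | NULL
8 | NULL | NULL
NULL | NULL | NULL

(1, NULL, NULL); (4, NULL, NULL); (8, NULL, NULL); (8, NULL, NULL); (8, NULL, NULL); (NULL, NULL, NULL)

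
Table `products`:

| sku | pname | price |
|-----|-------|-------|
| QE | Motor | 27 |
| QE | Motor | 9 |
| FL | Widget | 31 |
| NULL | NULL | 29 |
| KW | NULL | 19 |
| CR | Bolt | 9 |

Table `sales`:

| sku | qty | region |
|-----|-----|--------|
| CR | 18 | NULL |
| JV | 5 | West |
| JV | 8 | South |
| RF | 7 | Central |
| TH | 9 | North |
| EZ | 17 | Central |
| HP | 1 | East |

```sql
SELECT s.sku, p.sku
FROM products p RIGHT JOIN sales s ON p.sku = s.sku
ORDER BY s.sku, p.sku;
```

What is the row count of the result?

RIGHT JOIN keeps every row from `sales`; unmatched rows get NULL for `products`'s columns.
Matching on p.sku = s.sku. A NULL in a compared column never satisfies the condition.
- p[0] sku=QE → no match.
- p[1] sku=QE → no match.
- p[2] sku=FL → no match.
- p[3] sku=NULL → no match.
- p[4] sku=KW → no match.
- p[5] sku=CR → 1 match(es) in s → 1 row(s).
- 6 s row(s) had no p match → kept, p columns NULL.
Total: 1 matched + 6 padded = 7 rows.

7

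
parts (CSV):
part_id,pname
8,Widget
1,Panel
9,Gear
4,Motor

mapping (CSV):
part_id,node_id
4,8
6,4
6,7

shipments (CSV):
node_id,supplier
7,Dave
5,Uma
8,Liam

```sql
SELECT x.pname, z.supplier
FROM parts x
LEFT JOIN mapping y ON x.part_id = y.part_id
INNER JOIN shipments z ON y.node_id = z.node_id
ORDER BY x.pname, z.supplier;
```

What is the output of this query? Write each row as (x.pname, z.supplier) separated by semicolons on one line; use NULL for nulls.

(Motor, Liam)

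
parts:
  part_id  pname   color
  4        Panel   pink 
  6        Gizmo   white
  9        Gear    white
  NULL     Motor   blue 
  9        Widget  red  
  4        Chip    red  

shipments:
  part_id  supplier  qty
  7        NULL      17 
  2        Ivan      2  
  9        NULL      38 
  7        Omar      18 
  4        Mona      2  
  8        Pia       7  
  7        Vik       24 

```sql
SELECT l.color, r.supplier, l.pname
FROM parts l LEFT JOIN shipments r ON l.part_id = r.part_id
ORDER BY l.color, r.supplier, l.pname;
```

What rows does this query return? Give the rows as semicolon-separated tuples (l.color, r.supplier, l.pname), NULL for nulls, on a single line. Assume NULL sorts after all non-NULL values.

(blue, NULL, Motor); (pink, Mona, Panel); (red, Mona, Chip); (red, NULL, Widget); (white, NULL, Gear); (white, NULL, Gizmo)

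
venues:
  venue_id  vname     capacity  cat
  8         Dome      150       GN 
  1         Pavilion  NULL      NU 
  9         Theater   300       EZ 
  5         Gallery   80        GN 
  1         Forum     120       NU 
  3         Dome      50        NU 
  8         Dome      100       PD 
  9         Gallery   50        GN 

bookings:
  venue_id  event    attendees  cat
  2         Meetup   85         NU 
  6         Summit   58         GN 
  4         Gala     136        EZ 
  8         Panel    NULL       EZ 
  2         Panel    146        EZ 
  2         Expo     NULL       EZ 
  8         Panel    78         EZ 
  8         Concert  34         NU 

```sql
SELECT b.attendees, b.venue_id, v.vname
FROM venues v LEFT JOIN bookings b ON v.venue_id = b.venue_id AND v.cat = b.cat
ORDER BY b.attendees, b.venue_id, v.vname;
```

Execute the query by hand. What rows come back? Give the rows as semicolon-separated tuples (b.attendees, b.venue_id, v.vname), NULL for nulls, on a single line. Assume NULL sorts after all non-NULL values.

(NULL, NULL, Dome); (NULL, NULL, Dome); (NULL, NULL, Dome); (NULL, NULL, Forum); (NULL, NULL, Gallery); (NULL, NULL, Gallery); (NULL, NULL, Pavilion); (NULL, NULL, Theater)

LEFT JOIN keeps every row from `venues`; unmatched rows get NULL for `bookings`'s columns.
Matching on v.venue_id = b.venue_id AND v.cat = b.cat.
- v (venue_id=8, cat=GN) has no partner → padded with NULL.
- v (venue_id=1, cat=NU) has no partner → padded with NULL.
- v (venue_id=9, cat=EZ) has no partner → padded with NULL.
- v (venue_id=5, cat=GN) has no partner → padded with NULL.
- v (venue_id=1, cat=NU) has no partner → padded with NULL.
- v (venue_id=3, cat=NU) has no partner → padded with NULL.
- v (venue_id=8, cat=PD) has no partner → padded with NULL.
- v (venue_id=9, cat=GN) has no partner → padded with NULL.
After projecting and ordering:
b.attendees | b.venue_id | v.vname
NULL | NULL | Dome
NULL | NULL | Dome
NULL | NULL | Dome
NULL | NULL | Forum
NULL | NULL | Gallery
NULL | NULL | Gallery
NULL | NULL | Pavilion
NULL | NULL | Theater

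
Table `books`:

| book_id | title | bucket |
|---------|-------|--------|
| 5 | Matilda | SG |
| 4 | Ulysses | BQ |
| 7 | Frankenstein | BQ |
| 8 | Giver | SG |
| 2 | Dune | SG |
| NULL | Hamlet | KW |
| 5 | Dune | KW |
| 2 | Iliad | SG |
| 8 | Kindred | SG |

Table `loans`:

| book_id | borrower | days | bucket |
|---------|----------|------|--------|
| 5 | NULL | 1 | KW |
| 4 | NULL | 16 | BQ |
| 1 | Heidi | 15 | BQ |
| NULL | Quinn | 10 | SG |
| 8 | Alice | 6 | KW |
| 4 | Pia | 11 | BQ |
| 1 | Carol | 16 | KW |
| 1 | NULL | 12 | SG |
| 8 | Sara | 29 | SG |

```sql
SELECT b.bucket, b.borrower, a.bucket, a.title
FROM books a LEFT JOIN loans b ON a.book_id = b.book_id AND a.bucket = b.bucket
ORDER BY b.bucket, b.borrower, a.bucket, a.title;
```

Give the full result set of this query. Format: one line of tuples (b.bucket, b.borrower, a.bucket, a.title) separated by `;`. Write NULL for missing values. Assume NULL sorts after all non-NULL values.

(BQ, Pia, BQ, Ulysses); (BQ, NULL, BQ, Ulysses); (KW, NULL, KW, Dune); (SG, Sara, SG, Giver); (SG, Sara, SG, Kindred); (NULL, NULL, BQ, Frankenstein); (NULL, NULL, KW, Hamlet); (NULL, NULL, SG, Dune); (NULL, NULL, SG, Iliad); (NULL, NULL, SG, Matilda)

LEFT JOIN keeps every row from `books`; unmatched rows get NULL for `loans`'s columns.
Matching on a.book_id = b.book_id AND a.bucket = b.bucket. A NULL in a compared column never satisfies the condition.
- a (book_id=5, bucket=SG) has no partner → padded with NULL.
- a (book_id=4, bucket=BQ) pairs with 2 row(s) of b.
- a (book_id=7, bucket=BQ) has no partner → padded with NULL.
- a (book_id=8, bucket=SG) pairs with 1 row(s) of b.
- a (book_id=2, bucket=SG) has no partner → padded with NULL.
- a (book_id=NULL, bucket=KW) has no partner → padded with NULL.
- a (book_id=5, bucket=KW) pairs with 1 row(s) of b.
- a (book_id=2, bucket=SG) has no partner → padded with NULL.
- a (book_id=8, bucket=SG) pairs with 1 row(s) of b.
After projecting and ordering:
b.bucket | b.borrower | a.bucket | a.title
BQ | Pia | BQ | Ulysses
BQ | NULL | BQ | Ulysses
KW | NULL | KW | Dune
SG | Sara | SG | Giver
SG | Sara | SG | Kindred
NULL | NULL | BQ | Frankenstein
NULL | NULL | KW | Hamlet
NULL | NULL | SG | Dune
NULL | NULL | SG | Iliad
NULL | NULL | SG | Matilda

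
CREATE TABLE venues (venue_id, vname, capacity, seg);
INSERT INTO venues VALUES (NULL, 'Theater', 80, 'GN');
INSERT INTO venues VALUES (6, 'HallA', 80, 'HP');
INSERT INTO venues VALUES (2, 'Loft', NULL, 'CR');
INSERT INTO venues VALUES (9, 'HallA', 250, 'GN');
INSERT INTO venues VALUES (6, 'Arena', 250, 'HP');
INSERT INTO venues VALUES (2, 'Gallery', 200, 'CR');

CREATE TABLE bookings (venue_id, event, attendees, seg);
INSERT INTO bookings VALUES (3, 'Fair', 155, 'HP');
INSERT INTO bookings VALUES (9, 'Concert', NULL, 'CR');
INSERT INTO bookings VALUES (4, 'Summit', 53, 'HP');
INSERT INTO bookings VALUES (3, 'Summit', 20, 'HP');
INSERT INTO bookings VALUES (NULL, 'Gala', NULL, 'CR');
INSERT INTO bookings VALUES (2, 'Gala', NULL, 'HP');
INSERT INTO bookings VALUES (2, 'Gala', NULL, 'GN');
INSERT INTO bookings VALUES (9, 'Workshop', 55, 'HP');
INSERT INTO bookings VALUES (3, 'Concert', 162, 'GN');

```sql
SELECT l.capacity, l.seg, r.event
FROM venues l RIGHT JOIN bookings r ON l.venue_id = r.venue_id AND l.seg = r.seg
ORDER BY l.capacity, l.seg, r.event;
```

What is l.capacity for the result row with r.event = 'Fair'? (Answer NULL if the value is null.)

NULL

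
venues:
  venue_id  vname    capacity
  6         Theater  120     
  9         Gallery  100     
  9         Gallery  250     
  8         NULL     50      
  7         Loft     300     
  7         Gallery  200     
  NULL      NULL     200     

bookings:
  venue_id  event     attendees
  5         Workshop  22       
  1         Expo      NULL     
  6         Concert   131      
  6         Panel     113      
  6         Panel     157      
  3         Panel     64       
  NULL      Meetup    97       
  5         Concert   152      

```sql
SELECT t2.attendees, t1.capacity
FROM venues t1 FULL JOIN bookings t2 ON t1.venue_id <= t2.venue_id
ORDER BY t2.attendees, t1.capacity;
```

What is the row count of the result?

14

FULL OUTER JOIN keeps every row from both sides; unmatched rows get NULL for the other side's columns.
Matching on t1.venue_id <= t2.venue_id. A NULL in a compared column never satisfies the condition.
- venue_id=6: 3 matching t2 row(s), so 3 row(s) emitted.
- venue_id=9: no t2 row matches, row kept with t2 columns NULL.
- venue_id=9: no t2 row matches, row kept with t2 columns NULL.
- venue_id=8: no t2 row matches, row kept with t2 columns NULL.
- venue_id=7: no t2 row matches, row kept with t2 columns NULL.
- venue_id=7: no t2 row matches, row kept with t2 columns NULL.
- venue_id=NULL: no t2 row matches, row kept with t2 columns NULL.
- 5 t2 row(s) had no t1 match → kept, t1 columns NULL.
Total: 3 matched + 11 padded = 14 rows.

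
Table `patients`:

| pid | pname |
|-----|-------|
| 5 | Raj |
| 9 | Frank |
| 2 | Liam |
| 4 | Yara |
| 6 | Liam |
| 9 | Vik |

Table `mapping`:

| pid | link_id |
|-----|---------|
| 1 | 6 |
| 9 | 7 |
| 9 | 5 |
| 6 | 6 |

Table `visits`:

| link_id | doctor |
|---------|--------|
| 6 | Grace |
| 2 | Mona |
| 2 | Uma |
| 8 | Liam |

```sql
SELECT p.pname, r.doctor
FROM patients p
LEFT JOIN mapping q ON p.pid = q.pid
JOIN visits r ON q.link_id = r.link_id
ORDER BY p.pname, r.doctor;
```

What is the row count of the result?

Step 1 — p LEFT JOIN q on pid → 8 row(s).
Then INNER JOIN `visits r` on link_id: keep only rows whose q.link_id appears in r.
Result: 1 row(s).

1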